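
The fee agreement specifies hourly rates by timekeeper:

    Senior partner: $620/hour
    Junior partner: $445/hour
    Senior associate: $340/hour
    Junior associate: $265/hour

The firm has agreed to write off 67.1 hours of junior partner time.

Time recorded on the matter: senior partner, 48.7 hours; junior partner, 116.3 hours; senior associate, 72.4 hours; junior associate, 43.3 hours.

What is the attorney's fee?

Senior partner: 48.7 × $620 = $30,194.00
Junior partner: 116.3 × $445 = $51,753.50
Senior associate: 72.4 × $340 = $24,616.00
Junior associate: 43.3 × $265 = $11,474.50
Subtotal: $118,038.00
Write-off: 67.1 × $445 = $29,859.50
Total: $118,038.00 − $29,859.50 = $88,178.50

$88,178.50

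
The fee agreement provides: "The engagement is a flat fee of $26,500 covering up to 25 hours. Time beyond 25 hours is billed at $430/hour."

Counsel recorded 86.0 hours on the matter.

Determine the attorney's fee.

Flat fee: $26,500.00
Excess hours: 86.0 − 25 = 61.0
Overrun: 61.0 × $430 = $26,230.00
Total: $26,500.00 + $26,230.00 = $52,730.00

$52,730.00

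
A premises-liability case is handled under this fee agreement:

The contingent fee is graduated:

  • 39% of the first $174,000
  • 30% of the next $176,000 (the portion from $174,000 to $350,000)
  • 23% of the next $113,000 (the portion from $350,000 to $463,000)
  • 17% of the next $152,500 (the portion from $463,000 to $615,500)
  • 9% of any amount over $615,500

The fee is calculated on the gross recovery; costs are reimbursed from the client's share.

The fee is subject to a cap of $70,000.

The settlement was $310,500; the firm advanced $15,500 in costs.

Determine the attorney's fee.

$70,000.00

Fee base is the gross recovery, $310,500; costs are reimbursed separately.
First $174,000 at 39% = $67,860.00
Remaining $136,500 at 30% = $40,950.00
Fee: $67,860.00 + $40,950.00 = $108,810.00
$108,810.00 exceeds the $70,000 cap, so the fee is capped at $70,000.00.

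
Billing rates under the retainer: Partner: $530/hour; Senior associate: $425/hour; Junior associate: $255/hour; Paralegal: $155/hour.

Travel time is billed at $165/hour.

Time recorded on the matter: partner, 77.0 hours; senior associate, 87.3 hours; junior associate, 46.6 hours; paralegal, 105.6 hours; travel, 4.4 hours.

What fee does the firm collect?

$106,889.50

Partner: 77.0 × $530 = $40,810.00
Senior associate: 87.3 × $425 = $37,102.50
Junior associate: 46.6 × $255 = $11,883.00
Paralegal: 105.6 × $155 = $16,368.00
Subtotal: $40,810.00 + $37,102.50 + $11,883.00 + $16,368.00 = $106,163.50
Travel: 4.4 × $165 = $726.00
Total: $106,163.50 + $726.00 = $106,889.50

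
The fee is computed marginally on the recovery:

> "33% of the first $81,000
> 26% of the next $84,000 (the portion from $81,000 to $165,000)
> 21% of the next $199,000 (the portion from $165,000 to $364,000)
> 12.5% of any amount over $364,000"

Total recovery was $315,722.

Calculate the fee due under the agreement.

$80,221.62

First $81,000 at 33% = $26,730.00
Next $84,000 at 26% = $21,840.00
Remaining $150,722 at 21% = $31,651.62
Fee: $26,730.00 + $21,840.00 + $31,651.62 = $80,221.62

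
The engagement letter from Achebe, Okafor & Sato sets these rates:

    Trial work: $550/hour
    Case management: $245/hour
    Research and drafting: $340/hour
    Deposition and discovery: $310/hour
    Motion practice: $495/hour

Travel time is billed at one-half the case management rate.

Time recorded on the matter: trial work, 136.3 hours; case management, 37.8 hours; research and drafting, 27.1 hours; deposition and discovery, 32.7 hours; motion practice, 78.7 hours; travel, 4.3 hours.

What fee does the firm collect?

Trial work: 136.3 × $550 = $74,965.00
Case management: 37.8 × $245 = $9,261.00
Research and drafting: 27.1 × $340 = $9,214.00
Deposition and discovery: 32.7 × $310 = $10,137.00
Motion practice: 78.7 × $495 = $38,956.50
Subtotal: $74,965.00 + $9,261.00 + $9,214.00 + $10,137.00 + $38,956.50 = $142,533.50
Travel: 4.3 × ($245 ÷ 2) = 4.3 × $122.50 = $526.75
Total: $142,533.50 + $526.75 = $143,060.25

$143,060.25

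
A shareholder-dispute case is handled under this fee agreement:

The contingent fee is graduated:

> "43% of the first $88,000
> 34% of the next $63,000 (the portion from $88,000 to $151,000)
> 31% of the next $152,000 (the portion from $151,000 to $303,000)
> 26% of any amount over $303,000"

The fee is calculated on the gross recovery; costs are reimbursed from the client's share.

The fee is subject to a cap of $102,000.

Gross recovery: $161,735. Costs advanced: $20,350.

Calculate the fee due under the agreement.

$62,587.85

Fee base is the gross recovery, $161,735; costs are reimbursed separately.
First $88,000 at 43% = $37,840.00
Next $63,000 at 34% = $21,420.00
Remaining $10,735 at 31% = $3,327.85
Fee: $37,840.00 + $21,420.00 + $3,327.85 = $62,587.85
$62,587.85 is under the $102,000 cap.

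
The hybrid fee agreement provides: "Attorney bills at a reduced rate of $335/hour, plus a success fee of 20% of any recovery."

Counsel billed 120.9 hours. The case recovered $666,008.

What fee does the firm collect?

Hourly: 120.9 × $335 = $40,501.50
Success fee: 20% of $666,008 = $133,201.60
Total: $40,501.50 + $133,201.60 = $173,703.10

$173,703.10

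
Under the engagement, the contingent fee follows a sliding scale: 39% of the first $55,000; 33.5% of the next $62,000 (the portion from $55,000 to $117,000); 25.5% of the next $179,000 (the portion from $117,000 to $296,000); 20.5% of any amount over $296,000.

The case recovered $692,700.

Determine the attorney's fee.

$169,188.50

First $55,000 at 39% = $21,450.00
Next $62,000 at 33.5% = $20,770.00
Next $179,000 at 25.5% = $45,645.00
Remaining $396,700 at 20.5% = $81,323.50
Fee: $21,450.00 + $20,770.00 + $45,645.00 + $81,323.50 = $169,188.50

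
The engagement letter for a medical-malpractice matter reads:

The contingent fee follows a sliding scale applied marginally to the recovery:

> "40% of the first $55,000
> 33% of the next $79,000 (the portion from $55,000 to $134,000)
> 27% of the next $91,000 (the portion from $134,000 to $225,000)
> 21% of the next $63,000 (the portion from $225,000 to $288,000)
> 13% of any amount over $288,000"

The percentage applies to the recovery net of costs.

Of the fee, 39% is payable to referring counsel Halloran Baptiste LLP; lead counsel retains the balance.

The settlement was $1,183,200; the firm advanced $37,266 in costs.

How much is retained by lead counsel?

$120,414.87

Fee base (net of costs): $1,183,200 − $37,266 = $1,145,934
First $55,000 at 40% = $22,000.00
Next $79,000 at 33% = $26,070.00
Next $91,000 at 27% = $24,570.00
Next $63,000 at 21% = $13,230.00
Remaining $857,934 at 13% = $111,531.42
Fee: $22,000.00 + $26,070.00 + $24,570.00 + $13,230.00 + $111,531.42 = $197,401.42
Referral share: 39% of $197,401.42 = $76,986.55; lead counsel retains $197,401.42 − $76,986.55 = $120,414.87.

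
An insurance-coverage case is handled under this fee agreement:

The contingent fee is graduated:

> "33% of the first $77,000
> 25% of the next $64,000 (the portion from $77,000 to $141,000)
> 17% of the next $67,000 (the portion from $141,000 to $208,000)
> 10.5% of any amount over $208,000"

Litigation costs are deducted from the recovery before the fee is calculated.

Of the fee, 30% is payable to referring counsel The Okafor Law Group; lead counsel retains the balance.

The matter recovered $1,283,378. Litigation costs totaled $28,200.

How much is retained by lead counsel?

$113,927.58

Fee base (net of costs): $1,283,378 − $28,200 = $1,255,178
First $77,000 at 33% = $25,410.00
Next $64,000 at 25% = $16,000.00
Next $67,000 at 17% = $11,390.00
Remaining $1,047,178 at 10.5% = $109,953.69
Fee: $25,410.00 + $16,000.00 + $11,390.00 + $109,953.69 = $162,753.69
Referral share: 30% of $162,753.69 = $48,826.11; lead counsel retains $162,753.69 − $48,826.11 = $113,927.58.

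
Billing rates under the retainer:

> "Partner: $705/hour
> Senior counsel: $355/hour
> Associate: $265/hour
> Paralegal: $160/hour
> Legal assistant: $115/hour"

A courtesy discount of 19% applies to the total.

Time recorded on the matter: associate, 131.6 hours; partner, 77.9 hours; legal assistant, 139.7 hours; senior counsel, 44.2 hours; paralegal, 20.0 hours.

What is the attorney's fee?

Partner: 77.9 × $705 = $54,919.50
Senior counsel: 44.2 × $355 = $15,691.00
Associate: 131.6 × $265 = $34,874.00
Paralegal: 20.0 × $160 = $3,200.00
Legal assistant: 139.7 × $115 = $16,065.50
Subtotal: $124,750.00
Less 19% discount: −$23,702.50
Total: $124,750.00 − $23,702.50 = $101,047.50

$101,047.50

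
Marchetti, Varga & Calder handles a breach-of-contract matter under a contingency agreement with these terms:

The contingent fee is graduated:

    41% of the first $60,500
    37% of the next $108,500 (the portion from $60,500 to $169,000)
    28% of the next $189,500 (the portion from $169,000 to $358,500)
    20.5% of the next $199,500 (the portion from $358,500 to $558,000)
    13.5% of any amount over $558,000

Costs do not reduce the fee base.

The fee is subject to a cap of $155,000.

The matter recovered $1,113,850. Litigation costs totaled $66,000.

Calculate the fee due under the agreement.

$155,000.00

Fee base is the gross recovery, $1,113,850; costs are reimbursed separately.
First $60,500 at 41% = $24,805.00
Next $108,500 at 37% = $40,145.00
Next $189,500 at 28% = $53,060.00
Next $199,500 at 20.5% = $40,897.50
Remaining $555,850 at 13.5% = $75,039.75
Fee: $24,805.00 + $40,145.00 + $53,060.00 + $40,897.50 + $75,039.75 = $233,947.25
$233,947.25 exceeds the $155,000 cap, so the fee is capped at $155,000.00.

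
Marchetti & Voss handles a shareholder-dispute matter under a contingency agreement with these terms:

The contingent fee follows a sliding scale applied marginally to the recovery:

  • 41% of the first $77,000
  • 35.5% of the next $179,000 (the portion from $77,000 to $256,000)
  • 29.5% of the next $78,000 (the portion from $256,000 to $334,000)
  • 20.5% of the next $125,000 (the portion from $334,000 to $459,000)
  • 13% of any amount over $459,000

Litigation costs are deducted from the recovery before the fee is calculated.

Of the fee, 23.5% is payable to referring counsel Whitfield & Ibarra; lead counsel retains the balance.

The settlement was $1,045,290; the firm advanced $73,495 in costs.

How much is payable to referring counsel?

Fee base (net of costs): $1,045,290 − $73,495 = $971,795
First $77,000 at 41% = $31,570.00
Next $179,000 at 35.5% = $63,545.00
Next $78,000 at 29.5% = $23,010.00
Next $125,000 at 20.5% = $25,625.00
Remaining $512,795 at 13% = $66,663.35
Fee: $31,570.00 + $63,545.00 + $23,010.00 + $25,625.00 + $66,663.35 = $210,413.35
Referral share: 23.5% of $210,413.35 = $49,447.14; lead counsel retains $210,413.35 − $49,447.14 = $160,966.21.

$49,447.14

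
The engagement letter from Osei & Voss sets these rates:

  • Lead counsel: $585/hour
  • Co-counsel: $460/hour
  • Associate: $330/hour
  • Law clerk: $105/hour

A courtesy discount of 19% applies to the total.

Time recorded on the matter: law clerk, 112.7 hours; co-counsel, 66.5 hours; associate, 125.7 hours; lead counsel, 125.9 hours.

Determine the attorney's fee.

Lead counsel: 125.9 × $585 = $73,651.50
Co-counsel: 66.5 × $460 = $30,590.00
Associate: 125.7 × $330 = $41,481.00
Law clerk: 112.7 × $105 = $11,833.50
Subtotal: $157,556.00
Less 19% discount: −$29,935.64
Total: $157,556.00 − $29,935.64 = $127,620.36

$127,620.36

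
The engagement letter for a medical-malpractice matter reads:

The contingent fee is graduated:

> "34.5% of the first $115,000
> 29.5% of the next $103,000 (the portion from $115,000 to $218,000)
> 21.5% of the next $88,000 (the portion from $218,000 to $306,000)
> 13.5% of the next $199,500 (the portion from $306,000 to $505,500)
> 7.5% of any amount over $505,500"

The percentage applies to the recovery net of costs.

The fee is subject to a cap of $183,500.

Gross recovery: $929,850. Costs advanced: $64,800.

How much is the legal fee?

Fee base (net of costs): $929,850 − $64,800 = $865,050
First $115,000 at 34.5% = $39,675.00
Next $103,000 at 29.5% = $30,385.00
Next $88,000 at 21.5% = $18,920.00
Next $199,500 at 13.5% = $26,932.50
Remaining $359,550 at 7.5% = $26,966.25
Fee: $39,675.00 + $30,385.00 + $18,920.00 + $26,932.50 + $26,966.25 = $142,878.75
$142,878.75 is under the $183,500 cap.

$142,878.75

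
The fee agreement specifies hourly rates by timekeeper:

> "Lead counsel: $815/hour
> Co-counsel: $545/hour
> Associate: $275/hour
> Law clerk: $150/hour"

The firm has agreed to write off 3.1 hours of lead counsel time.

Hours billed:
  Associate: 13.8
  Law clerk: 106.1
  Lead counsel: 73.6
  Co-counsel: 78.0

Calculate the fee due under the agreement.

$119,677.50

Lead counsel: 73.6 × $815 = $59,984.00
Co-counsel: 78.0 × $545 = $42,510.00
Associate: 13.8 × $275 = $3,795.00
Law clerk: 106.1 × $150 = $15,915.00
Subtotal: $122,204.00
Write-off: 3.1 × $815 = $2,526.50
Total: $122,204.00 − $2,526.50 = $119,677.50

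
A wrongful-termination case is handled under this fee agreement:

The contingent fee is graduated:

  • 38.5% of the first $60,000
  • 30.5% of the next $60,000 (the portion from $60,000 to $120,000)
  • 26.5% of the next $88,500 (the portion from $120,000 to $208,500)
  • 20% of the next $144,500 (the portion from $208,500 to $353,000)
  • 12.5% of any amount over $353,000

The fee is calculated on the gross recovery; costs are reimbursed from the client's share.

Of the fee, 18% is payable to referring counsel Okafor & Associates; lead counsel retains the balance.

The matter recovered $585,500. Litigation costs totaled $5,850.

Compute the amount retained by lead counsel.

Fee base is the gross recovery, $585,500; costs are reimbursed separately.
First $60,000 at 38.5% = $23,100.00
Next $60,000 at 30.5% = $18,300.00
Next $88,500 at 26.5% = $23,452.50
Next $144,500 at 20% = $28,900.00
Remaining $232,500 at 12.5% = $29,062.50
Fee: $23,100.00 + $18,300.00 + $23,452.50 + $28,900.00 + $29,062.50 = $122,815.00
Referral share: 18% of $122,815.00 = $22,106.70; lead counsel retains $122,815.00 − $22,106.70 = $100,708.30.

$100,708.30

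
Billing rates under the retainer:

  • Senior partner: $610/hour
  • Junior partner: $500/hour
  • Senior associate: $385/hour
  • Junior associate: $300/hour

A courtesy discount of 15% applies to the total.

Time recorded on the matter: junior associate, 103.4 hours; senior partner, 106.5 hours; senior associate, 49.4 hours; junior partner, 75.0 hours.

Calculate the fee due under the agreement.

$129,628.40

Senior partner: 106.5 × $610 = $64,965.00
Junior partner: 75.0 × $500 = $37,500.00
Senior associate: 49.4 × $385 = $19,019.00
Junior associate: 103.4 × $300 = $31,020.00
Subtotal: $152,504.00
Less 15% discount: −$22,875.60
Total: $152,504.00 − $22,875.60 = $129,628.40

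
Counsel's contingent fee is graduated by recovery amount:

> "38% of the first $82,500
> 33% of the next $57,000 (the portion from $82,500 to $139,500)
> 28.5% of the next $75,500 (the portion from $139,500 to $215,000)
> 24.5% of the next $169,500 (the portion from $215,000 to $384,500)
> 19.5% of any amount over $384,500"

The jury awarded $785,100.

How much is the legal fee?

First $82,500 at 38% = $31,350.00
Next $57,000 at 33% = $18,810.00
Next $75,500 at 28.5% = $21,517.50
Next $169,500 at 24.5% = $41,527.50
Remaining $400,600 at 19.5% = $78,117.00
Fee: $31,350.00 + $18,810.00 + $21,517.50 + $41,527.50 + $78,117.00 = $191,322.00

$191,322.00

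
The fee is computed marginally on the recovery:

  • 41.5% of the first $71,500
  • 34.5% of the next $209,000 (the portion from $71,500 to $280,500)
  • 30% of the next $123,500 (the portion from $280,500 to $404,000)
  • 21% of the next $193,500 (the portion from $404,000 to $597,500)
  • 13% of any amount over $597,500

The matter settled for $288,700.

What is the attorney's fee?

First $71,500 at 41.5% = $29,672.50
Next $209,000 at 34.5% = $72,105.00
Remaining $8,200 at 30% = $2,460.00
Fee: $29,672.50 + $72,105.00 + $2,460.00 = $104,237.50

$104,237.50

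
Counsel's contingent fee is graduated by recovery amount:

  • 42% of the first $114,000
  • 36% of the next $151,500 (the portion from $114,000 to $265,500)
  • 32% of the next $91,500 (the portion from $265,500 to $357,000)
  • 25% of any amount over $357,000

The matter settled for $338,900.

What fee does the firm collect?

$125,908.00

First $114,000 at 42% = $47,880.00
Next $151,500 at 36% = $54,540.00
Remaining $73,400 at 32% = $23,488.00
Fee: $47,880.00 + $54,540.00 + $23,488.00 = $125,908.00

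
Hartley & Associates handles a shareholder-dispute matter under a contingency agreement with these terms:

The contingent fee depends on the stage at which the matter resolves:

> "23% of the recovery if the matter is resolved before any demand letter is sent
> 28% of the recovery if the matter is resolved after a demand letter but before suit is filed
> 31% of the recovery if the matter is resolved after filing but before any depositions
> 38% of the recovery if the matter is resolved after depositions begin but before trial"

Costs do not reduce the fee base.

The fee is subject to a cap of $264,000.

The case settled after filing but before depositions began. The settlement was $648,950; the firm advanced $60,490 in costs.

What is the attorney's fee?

Fee base is the gross recovery, $648,950; costs are reimbursed separately.
The matter settled after filing but before depositions began, so the 31% rate applies.
$648,950 × 31% = $201,174.50
$201,174.50 is under the $264,000 cap.

$201,174.50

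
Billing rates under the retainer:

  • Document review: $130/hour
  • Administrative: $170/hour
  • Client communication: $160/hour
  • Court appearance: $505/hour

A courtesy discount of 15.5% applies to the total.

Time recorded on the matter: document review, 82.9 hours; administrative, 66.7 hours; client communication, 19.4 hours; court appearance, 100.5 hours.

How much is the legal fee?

Document review: 82.9 × $130 = $10,777.00
Administrative: 66.7 × $170 = $11,339.00
Client communication: 19.4 × $160 = $3,104.00
Court appearance: 100.5 × $505 = $50,752.50
Subtotal: $75,972.50
Less 15.5% discount: −$11,775.74
Total: $75,972.50 − $11,775.74 = $64,196.76

$64,196.76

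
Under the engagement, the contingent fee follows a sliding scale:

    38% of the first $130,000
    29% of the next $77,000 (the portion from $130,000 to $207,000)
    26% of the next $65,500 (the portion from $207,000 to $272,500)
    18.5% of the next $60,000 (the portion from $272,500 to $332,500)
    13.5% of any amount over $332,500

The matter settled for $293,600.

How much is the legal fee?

First $130,000 at 38% = $49,400.00
Next $77,000 at 29% = $22,330.00
Next $65,500 at 26% = $17,030.00
Remaining $21,100 at 18.5% = $3,903.50
Fee: $49,400.00 + $22,330.00 + $17,030.00 + $3,903.50 = $92,663.50

$92,663.50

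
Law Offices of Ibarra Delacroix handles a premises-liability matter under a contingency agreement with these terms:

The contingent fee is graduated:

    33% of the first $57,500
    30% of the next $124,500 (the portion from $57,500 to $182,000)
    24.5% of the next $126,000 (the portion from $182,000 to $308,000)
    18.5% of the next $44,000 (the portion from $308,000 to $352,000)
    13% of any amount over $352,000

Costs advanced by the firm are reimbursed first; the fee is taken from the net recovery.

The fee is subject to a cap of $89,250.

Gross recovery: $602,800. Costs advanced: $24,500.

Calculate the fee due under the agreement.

Fee base (net of costs): $602,800 − $24,500 = $578,300
First $57,500 at 33% = $18,975.00
Next $124,500 at 30% = $37,350.00
Next $126,000 at 24.5% = $30,870.00
Next $44,000 at 18.5% = $8,140.00
Remaining $226,300 at 13% = $29,419.00
Fee: $18,975.00 + $37,350.00 + $30,870.00 + $8,140.00 + $29,419.00 = $124,754.00
$124,754.00 exceeds the $89,250 cap, so the fee is capped at $89,250.00.

$89,250.00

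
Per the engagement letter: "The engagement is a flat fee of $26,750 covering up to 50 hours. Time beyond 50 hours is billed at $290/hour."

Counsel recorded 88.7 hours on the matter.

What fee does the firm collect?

Flat fee: $26,750.00
Excess hours: 88.7 − 50 = 38.7
Overrun: 38.7 × $290 = $11,223.00
Total: $26,750.00 + $11,223.00 = $37,973.00

$37,973.00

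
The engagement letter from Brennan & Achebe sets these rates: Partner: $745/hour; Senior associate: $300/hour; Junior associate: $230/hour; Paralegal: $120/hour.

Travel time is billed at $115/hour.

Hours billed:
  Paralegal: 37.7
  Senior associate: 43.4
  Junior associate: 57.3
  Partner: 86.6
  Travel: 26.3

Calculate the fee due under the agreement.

Partner: 86.6 × $745 = $64,517.00
Senior associate: 43.4 × $300 = $13,020.00
Junior associate: 57.3 × $230 = $13,179.00
Paralegal: 37.7 × $120 = $4,524.00
Subtotal: $64,517.00 + $13,020.00 + $13,179.00 + $4,524.00 = $95,240.00
Travel: 26.3 × $115 = $3,024.50
Total: $95,240.00 + $3,024.50 = $98,264.50

$98,264.50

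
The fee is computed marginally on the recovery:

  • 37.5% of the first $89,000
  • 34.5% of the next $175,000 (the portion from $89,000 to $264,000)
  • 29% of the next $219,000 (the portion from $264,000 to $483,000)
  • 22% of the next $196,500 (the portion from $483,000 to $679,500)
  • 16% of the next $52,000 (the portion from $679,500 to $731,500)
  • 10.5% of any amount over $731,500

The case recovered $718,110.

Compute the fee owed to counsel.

First $89,000 at 37.5% = $33,375.00
Next $175,000 at 34.5% = $60,375.00
Next $219,000 at 29% = $63,510.00
Next $196,500 at 22% = $43,230.00
Remaining $38,610 at 16% = $6,177.60
Fee: $33,375.00 + $60,375.00 + $63,510.00 + $43,230.00 + $6,177.60 = $206,667.60

$206,667.60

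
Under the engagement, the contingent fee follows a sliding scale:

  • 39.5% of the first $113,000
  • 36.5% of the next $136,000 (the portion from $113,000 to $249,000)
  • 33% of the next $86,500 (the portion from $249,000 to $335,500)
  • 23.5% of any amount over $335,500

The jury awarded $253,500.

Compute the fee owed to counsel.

First $113,000 at 39.5% = $44,635.00
Next $136,000 at 36.5% = $49,640.00
Remaining $4,500 at 33% = $1,485.00
Fee: $44,635.00 + $49,640.00 + $1,485.00 = $95,760.00

$95,760.00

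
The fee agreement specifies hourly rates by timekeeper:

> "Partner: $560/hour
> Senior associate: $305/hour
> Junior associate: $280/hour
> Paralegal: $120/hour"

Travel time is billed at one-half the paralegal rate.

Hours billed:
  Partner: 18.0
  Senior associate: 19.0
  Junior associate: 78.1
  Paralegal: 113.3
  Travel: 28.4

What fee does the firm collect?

Partner: 18.0 × $560 = $10,080.00
Senior associate: 19.0 × $305 = $5,795.00
Junior associate: 78.1 × $280 = $21,868.00
Paralegal: 113.3 × $120 = $13,596.00
Subtotal: $10,080.00 + $5,795.00 + $21,868.00 + $13,596.00 = $51,339.00
Travel: 28.4 × ($120 ÷ 2) = 28.4 × $60.00 = $1,704.00
Total: $51,339.00 + $1,704.00 = $53,043.00

$53,043.00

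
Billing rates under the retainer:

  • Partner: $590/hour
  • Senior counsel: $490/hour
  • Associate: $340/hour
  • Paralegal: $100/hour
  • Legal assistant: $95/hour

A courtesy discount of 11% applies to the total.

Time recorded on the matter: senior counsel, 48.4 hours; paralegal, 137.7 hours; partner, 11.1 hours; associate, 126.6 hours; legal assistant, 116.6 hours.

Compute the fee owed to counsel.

$87,358.84

Partner: 11.1 × $590 = $6,549.00
Senior counsel: 48.4 × $490 = $23,716.00
Associate: 126.6 × $340 = $43,044.00
Paralegal: 137.7 × $100 = $13,770.00
Legal assistant: 116.6 × $95 = $11,077.00
Subtotal: $98,156.00
Less 11% discount: −$10,797.16
Total: $98,156.00 − $10,797.16 = $87,358.84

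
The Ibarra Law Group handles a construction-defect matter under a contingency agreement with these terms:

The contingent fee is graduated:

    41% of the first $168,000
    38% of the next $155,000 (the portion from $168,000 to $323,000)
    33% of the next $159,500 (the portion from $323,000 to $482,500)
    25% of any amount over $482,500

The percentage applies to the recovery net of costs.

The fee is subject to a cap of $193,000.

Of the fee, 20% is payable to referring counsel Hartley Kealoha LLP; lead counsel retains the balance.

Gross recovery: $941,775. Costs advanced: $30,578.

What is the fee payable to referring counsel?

Fee base (net of costs): $941,775 − $30,578 = $911,197
First $168,000 at 41% = $68,880.00
Next $155,000 at 38% = $58,900.00
Next $159,500 at 33% = $52,635.00
Remaining $428,697 at 25% = $107,174.25
Fee: $68,880.00 + $58,900.00 + $52,635.00 + $107,174.25 = $287,589.25
$287,589.25 exceeds the $193,000 cap, so the fee is capped at $193,000.00.
Referral share: 20% of $193,000.00 = $38,600.00; lead counsel retains $193,000.00 − $38,600.00 = $154,400.00.

$38,600.00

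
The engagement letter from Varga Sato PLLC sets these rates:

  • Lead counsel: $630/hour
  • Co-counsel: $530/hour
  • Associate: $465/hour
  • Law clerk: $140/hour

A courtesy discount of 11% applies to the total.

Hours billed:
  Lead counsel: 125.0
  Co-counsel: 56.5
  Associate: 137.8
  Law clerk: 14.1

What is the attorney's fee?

Lead counsel: 125.0 × $630 = $78,750.00
Co-counsel: 56.5 × $530 = $29,945.00
Associate: 137.8 × $465 = $64,077.00
Law clerk: 14.1 × $140 = $1,974.00
Subtotal: $174,746.00
Less 11% discount: −$19,222.06
Total: $174,746.00 − $19,222.06 = $155,523.94

$155,523.94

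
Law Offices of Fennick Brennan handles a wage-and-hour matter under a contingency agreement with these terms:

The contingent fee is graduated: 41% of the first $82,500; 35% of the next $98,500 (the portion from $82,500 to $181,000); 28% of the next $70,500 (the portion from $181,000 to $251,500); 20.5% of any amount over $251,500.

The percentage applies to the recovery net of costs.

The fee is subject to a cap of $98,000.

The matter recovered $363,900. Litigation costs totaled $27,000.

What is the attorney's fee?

Fee base (net of costs): $363,900 − $27,000 = $336,900
First $82,500 at 41% = $33,825.00
Next $98,500 at 35% = $34,475.00
Next $70,500 at 28% = $19,740.00
Remaining $85,400 at 20.5% = $17,507.00
Fee: $33,825.00 + $34,475.00 + $19,740.00 + $17,507.00 = $105,547.00
$105,547.00 exceeds the $98,000 cap, so the fee is capped at $98,000.00.

$98,000.00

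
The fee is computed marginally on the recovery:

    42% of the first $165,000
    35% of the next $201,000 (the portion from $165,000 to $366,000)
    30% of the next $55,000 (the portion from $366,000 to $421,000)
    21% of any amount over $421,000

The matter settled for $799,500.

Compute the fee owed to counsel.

First $165,000 at 42% = $69,300.00
Next $201,000 at 35% = $70,350.00
Next $55,000 at 30% = $16,500.00
Remaining $378,500 at 21% = $79,485.00
Fee: $69,300.00 + $70,350.00 + $16,500.00 + $79,485.00 = $235,635.00

$235,635.00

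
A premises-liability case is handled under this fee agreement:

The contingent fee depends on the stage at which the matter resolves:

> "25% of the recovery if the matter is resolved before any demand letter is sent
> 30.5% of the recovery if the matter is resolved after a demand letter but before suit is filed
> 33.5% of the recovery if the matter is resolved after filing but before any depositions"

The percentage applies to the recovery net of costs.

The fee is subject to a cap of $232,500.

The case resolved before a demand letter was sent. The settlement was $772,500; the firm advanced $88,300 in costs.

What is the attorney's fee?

Fee base (net of costs): $772,500 − $88,300 = $684,200
The matter resolved before a demand letter was sent, so the 25% rate applies.
$684,200 × 25% = $171,050.00
$171,050.00 is under the $232,500 cap.

$171,050.00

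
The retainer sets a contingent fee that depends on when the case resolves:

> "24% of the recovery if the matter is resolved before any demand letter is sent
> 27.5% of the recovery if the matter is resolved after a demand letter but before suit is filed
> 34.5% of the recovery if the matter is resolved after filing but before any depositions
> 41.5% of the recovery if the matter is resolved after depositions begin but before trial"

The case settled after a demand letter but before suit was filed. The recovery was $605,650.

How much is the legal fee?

$166,553.75

The matter settled after a demand letter but before suit was filed, so the 27.5% rate applies.
$605,650 × 27.5% = $166,553.75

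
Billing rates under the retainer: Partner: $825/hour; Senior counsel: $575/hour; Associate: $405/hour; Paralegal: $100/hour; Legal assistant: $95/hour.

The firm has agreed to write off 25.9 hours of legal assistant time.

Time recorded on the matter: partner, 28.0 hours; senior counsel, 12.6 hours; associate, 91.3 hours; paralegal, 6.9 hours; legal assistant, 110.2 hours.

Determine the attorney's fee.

$76,020.00

Partner: 28.0 × $825 = $23,100.00
Senior counsel: 12.6 × $575 = $7,245.00
Associate: 91.3 × $405 = $36,976.50
Paralegal: 6.9 × $100 = $690.00
Legal assistant: 110.2 × $95 = $10,469.00
Subtotal: $78,480.50
Write-off: 25.9 × $95 = $2,460.50
Total: $78,480.50 − $2,460.50 = $76,020.00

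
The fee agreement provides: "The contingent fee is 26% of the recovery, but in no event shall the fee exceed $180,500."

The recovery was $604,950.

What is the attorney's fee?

26% of $604,950 = $157,287.00
That is under the $180,500 cap.

$157,287.00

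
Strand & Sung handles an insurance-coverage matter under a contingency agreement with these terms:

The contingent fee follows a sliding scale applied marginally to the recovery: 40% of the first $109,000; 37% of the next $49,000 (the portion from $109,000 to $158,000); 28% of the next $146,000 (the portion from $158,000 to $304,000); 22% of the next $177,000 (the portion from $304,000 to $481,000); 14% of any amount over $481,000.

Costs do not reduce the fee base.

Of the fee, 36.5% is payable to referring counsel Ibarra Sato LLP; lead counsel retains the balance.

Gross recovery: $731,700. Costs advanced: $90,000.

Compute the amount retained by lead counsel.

Fee base is the gross recovery, $731,700; costs are reimbursed separately.
First $109,000 at 40% = $43,600.00
Next $49,000 at 37% = $18,130.00
Next $146,000 at 28% = $40,880.00
Next $177,000 at 22% = $38,940.00
Remaining $250,700 at 14% = $35,098.00
Fee: $43,600.00 + $18,130.00 + $40,880.00 + $38,940.00 + $35,098.00 = $176,648.00
Referral share: 36.5% of $176,648.00 = $64,476.52; lead counsel retains $176,648.00 − $64,476.52 = $112,171.48.

$112,171.48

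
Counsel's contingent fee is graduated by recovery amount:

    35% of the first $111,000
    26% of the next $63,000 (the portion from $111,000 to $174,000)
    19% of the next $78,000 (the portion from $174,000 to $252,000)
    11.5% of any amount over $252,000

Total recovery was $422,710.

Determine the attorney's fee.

First $111,000 at 35% = $38,850.00
Next $63,000 at 26% = $16,380.00
Next $78,000 at 19% = $14,820.00
Remaining $170,710 at 11.5% = $19,631.65
Fee: $38,850.00 + $16,380.00 + $14,820.00 + $19,631.65 = $89,681.65

$89,681.65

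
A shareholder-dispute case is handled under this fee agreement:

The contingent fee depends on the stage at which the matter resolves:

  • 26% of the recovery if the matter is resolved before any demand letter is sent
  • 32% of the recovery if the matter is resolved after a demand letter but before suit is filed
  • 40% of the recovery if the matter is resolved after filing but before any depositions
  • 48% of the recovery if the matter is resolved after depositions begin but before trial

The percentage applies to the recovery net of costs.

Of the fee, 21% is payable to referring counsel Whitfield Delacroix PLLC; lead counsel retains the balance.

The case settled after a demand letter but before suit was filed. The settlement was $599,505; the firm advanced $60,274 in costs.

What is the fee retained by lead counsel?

$136,317.60

Fee base (net of costs): $599,505 − $60,274 = $539,231
The matter settled after a demand letter but before suit was filed, so the 32% rate applies.
$539,231 × 32% = $172,553.92
Referral share: 21% of $172,553.92 = $36,236.32; lead counsel retains $172,553.92 − $36,236.32 = $136,317.60.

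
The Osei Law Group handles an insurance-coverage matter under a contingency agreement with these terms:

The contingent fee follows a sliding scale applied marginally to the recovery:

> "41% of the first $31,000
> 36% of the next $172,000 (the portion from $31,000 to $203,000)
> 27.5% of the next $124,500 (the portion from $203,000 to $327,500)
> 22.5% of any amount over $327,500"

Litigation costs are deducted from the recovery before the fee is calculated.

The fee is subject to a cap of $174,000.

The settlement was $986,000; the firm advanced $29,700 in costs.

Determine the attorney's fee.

Fee base (net of costs): $986,000 − $29,700 = $956,300
First $31,000 at 41% = $12,710.00
Next $172,000 at 36% = $61,920.00
Next $124,500 at 27.5% = $34,237.50
Remaining $628,800 at 22.5% = $141,480.00
Fee: $12,710.00 + $61,920.00 + $34,237.50 + $141,480.00 = $250,347.50
$250,347.50 exceeds the $174,000 cap, so the fee is capped at $174,000.00.

$174,000.00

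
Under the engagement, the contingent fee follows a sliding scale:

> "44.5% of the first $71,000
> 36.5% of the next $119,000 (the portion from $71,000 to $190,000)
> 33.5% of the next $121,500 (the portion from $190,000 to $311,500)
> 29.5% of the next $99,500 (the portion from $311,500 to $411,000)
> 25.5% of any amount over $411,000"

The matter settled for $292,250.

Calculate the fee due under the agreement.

$109,283.75

First $71,000 at 44.5% = $31,595.00
Next $119,000 at 36.5% = $43,435.00
Remaining $102,250 at 33.5% = $34,253.75
Fee: $31,595.00 + $43,435.00 + $34,253.75 = $109,283.75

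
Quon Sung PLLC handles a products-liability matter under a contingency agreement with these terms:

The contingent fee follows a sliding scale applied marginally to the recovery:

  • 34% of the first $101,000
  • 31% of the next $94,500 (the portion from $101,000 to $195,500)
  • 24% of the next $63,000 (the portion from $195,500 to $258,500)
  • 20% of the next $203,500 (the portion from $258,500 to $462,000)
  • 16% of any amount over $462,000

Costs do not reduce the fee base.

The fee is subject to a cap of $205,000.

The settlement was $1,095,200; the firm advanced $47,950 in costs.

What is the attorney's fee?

Fee base is the gross recovery, $1,095,200; costs are reimbursed separately.
First $101,000 at 34% = $34,340.00
Next $94,500 at 31% = $29,295.00
Next $63,000 at 24% = $15,120.00
Next $203,500 at 20% = $40,700.00
Remaining $633,200 at 16% = $101,312.00
Fee: $34,340.00 + $29,295.00 + $15,120.00 + $40,700.00 + $101,312.00 = $220,767.00
$220,767.00 exceeds the $205,000 cap, so the fee is capped at $205,000.00.

$205,000.00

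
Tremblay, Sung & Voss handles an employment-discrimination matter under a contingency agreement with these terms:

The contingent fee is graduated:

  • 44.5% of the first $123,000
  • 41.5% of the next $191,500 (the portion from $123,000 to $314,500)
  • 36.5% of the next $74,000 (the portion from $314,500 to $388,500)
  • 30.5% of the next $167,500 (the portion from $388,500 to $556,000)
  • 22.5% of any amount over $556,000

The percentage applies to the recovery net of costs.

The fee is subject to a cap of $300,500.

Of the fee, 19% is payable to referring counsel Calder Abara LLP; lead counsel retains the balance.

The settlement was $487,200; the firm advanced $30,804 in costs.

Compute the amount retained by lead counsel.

$147,359.88

Fee base (net of costs): $487,200 − $30,804 = $456,396
First $123,000 at 44.5% = $54,735.00
Next $191,500 at 41.5% = $79,472.50
Next $74,000 at 36.5% = $27,010.00
Remaining $67,896 at 30.5% = $20,708.28
Fee: $54,735.00 + $79,472.50 + $27,010.00 + $20,708.28 = $181,925.78
$181,925.78 is under the $300,500 cap.
Referral share: 19% of $181,925.78 = $34,565.90; lead counsel retains $181,925.78 − $34,565.90 = $147,359.88.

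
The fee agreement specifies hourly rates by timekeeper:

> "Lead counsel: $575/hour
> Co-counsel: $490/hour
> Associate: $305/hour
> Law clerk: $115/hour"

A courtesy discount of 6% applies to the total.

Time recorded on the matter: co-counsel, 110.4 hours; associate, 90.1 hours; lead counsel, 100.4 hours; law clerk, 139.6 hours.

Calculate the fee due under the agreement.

$146,038.87

Lead counsel: 100.4 × $575 = $57,730.00
Co-counsel: 110.4 × $490 = $54,096.00
Associate: 90.1 × $305 = $27,480.50
Law clerk: 139.6 × $115 = $16,054.00
Subtotal: $155,360.50
Less 6% discount: −$9,321.63
Total: $155,360.50 − $9,321.63 = $146,038.87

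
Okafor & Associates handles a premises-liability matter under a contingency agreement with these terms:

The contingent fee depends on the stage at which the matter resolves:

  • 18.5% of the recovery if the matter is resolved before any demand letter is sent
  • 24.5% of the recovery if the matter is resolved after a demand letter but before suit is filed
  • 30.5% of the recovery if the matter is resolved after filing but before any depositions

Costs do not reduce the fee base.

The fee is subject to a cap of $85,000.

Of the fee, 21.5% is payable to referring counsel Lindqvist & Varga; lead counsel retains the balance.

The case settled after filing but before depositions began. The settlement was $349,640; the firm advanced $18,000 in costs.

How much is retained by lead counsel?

$66,725.00

Fee base is the gross recovery, $349,640; costs are reimbursed separately.
The matter settled after filing but before depositions began, so the 30.5% rate applies.
$349,640 × 30.5% = $106,640.20
$106,640.20 exceeds the $85,000 cap, so the fee is capped at $85,000.00.
Referral share: 21.5% of $85,000.00 = $18,275.00; lead counsel retains $85,000.00 − $18,275.00 = $66,725.00.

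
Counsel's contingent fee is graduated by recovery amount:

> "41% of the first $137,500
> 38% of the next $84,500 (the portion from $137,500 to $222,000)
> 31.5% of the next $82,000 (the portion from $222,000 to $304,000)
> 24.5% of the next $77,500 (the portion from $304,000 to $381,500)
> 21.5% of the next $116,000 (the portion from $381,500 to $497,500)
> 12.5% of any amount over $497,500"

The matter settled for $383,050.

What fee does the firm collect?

First $137,500 at 41% = $56,375.00
Next $84,500 at 38% = $32,110.00
Next $82,000 at 31.5% = $25,830.00
Next $77,500 at 24.5% = $18,987.50
Remaining $1,550 at 21.5% = $333.25
Fee: $56,375.00 + $32,110.00 + $25,830.00 + $18,987.50 + $333.25 = $133,635.75

$133,635.75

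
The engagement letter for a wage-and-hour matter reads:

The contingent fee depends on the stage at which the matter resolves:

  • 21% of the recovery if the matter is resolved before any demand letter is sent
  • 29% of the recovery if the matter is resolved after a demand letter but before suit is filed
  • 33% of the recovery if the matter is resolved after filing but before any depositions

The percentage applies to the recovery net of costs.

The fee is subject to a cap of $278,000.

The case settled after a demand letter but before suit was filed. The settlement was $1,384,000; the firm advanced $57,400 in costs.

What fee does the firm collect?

Fee base (net of costs): $1,384,000 − $57,400 = $1,326,600
The matter settled after a demand letter but before suit was filed, so the 29% rate applies.
$1,326,600 × 29% = $384,714.00
$384,714.00 exceeds the $278,000 cap, so the fee is capped at $278,000.00.

$278,000.00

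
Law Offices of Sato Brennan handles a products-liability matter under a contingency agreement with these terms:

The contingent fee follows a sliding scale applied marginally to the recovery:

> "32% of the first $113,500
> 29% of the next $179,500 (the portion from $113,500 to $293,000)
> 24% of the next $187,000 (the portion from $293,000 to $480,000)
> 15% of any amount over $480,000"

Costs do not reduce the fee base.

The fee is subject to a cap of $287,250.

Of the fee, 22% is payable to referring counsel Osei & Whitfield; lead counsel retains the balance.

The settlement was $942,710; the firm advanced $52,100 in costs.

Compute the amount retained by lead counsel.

Fee base is the gross recovery, $942,710; costs are reimbursed separately.
First $113,500 at 32% = $36,320.00
Next $179,500 at 29% = $52,055.00
Next $187,000 at 24% = $44,880.00
Remaining $462,710 at 15% = $69,406.50
Fee: $36,320.00 + $52,055.00 + $44,880.00 + $69,406.50 = $202,661.50
$202,661.50 is under the $287,250 cap.
Referral share: 22% of $202,661.50 = $44,585.53; lead counsel retains $202,661.50 − $44,585.53 = $158,075.97.

$158,075.97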